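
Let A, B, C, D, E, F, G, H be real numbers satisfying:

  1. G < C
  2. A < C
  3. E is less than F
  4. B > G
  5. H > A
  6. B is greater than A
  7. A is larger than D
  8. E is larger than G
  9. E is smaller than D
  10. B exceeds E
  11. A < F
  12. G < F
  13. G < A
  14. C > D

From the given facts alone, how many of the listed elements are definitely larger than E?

6

The elements the relations force above E are D, A, C, B, H, F — no chain reaches any other.
That is 6.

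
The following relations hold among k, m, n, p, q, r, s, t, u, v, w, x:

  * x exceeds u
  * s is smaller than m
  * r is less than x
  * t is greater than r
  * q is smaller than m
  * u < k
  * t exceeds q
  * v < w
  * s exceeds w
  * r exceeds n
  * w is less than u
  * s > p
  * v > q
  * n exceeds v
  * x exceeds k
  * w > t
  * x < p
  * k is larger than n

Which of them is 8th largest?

t

The consecutive relations fix a unique order: q < v < n < r < t < w < u < k < x < p < s < m.
The 8th largest is t.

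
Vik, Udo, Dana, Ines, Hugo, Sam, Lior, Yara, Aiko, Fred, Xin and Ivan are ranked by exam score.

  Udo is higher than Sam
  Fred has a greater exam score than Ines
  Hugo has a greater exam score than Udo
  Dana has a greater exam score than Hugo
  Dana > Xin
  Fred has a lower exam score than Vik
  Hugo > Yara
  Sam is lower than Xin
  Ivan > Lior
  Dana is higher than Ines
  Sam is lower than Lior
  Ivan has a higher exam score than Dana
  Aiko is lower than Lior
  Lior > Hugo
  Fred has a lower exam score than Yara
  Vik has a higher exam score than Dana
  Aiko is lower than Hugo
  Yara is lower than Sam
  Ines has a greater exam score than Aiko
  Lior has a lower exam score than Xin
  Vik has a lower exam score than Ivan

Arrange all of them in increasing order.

Each adjacent pair is fixed by a given relation: Aiko < Ines; Ines < Fred; Fred < Yara; Yara < Sam; Sam < Udo; Udo < Hugo; Hugo < Lior; Lior < Xin; Xin < Dana; Dana < Vik; Vik < Ivan. Chaining them end to end gives the full order.

Aiko < Ines < Fred < Yara < Sam < Udo < Hugo < Lior < Xin < Dana < Vik < Ivan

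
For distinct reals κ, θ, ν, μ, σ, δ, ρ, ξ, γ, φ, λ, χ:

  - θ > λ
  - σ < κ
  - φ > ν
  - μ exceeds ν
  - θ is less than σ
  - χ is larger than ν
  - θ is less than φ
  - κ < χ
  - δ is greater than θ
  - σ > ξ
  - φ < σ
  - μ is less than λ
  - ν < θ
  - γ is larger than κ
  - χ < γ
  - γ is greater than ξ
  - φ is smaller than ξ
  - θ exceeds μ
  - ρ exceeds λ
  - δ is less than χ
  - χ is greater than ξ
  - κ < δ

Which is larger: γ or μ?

μ < λ and λ < θ give μ < θ.
With θ < φ: μ < λ < θ < φ.
With φ < ξ: μ < λ < θ < φ < ξ.
Then ξ < σ extends the chain to σ.
With σ < κ: μ < λ < θ < φ < ξ < σ < κ.
Then κ < χ extends the chain to χ.
Then χ < γ extends the chain to γ.
So μ < γ; γ is the larger of the two.

γ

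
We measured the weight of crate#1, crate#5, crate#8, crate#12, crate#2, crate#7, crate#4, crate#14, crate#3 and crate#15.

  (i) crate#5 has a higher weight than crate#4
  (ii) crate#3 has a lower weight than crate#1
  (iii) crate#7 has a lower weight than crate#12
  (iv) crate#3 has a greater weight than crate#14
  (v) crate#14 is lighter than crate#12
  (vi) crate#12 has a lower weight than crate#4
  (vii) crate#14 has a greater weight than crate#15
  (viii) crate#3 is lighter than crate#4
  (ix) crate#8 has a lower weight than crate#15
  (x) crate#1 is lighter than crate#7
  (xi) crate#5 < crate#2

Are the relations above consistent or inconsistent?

consistent

Every relation is compatible with crate#8 < crate#15 < crate#14 < crate#3 < crate#1 < crate#7 < crate#12 < crate#4 < crate#5 < crate#2; the set is consistent.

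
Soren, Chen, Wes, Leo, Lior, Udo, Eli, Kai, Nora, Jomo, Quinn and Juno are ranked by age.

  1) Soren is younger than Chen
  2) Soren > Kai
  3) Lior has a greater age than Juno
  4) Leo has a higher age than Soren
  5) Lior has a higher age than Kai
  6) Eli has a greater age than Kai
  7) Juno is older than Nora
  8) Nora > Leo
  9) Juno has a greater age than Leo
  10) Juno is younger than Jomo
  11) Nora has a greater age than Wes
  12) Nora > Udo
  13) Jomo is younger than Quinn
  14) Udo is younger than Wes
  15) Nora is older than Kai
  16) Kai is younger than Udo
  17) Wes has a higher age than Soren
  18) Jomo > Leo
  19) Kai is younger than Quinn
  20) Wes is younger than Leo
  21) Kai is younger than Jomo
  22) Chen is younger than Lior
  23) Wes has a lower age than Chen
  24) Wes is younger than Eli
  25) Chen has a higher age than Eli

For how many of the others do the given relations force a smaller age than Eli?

4

The elements the relations force below Eli are Kai, Udo, Soren, Wes — no chain reaches any other.
That is 4.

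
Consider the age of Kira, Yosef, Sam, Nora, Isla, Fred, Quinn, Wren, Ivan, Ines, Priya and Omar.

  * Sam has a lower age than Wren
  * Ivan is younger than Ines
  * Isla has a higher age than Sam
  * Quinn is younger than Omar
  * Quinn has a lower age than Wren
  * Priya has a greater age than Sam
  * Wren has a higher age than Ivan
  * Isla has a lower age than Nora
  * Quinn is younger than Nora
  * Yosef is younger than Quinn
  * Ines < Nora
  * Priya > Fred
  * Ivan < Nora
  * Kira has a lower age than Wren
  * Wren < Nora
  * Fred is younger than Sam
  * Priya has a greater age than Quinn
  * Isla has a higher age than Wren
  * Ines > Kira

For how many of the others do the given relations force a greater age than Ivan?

4

Directly above Ivan: Ines, Wren, Nora.
One step further: Isla (4 so far).
Nothing else is reachable above Ivan; 4 in all.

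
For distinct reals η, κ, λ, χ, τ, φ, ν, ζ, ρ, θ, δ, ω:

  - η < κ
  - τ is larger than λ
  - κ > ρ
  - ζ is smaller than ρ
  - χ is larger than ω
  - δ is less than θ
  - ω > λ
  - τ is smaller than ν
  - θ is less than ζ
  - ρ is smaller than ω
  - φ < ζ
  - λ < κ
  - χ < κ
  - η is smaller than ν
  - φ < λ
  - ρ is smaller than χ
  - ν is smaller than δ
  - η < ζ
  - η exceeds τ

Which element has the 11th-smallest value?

Chaining the given pairs: φ < λ < τ < η < ν < δ < θ < ζ < ρ < ω < χ < κ.
The 11th smallest is χ.

χ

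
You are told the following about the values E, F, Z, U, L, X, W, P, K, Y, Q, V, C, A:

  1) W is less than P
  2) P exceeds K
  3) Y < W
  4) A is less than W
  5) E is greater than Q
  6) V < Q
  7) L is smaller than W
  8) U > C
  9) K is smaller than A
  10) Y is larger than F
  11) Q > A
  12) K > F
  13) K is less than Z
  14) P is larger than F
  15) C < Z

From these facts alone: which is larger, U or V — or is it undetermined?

Following every chain through V: above V we get Q, E.
U is not reached, and no chain runs the other way from U to V.
So the given relations leave the order of V and U undetermined.

undetermined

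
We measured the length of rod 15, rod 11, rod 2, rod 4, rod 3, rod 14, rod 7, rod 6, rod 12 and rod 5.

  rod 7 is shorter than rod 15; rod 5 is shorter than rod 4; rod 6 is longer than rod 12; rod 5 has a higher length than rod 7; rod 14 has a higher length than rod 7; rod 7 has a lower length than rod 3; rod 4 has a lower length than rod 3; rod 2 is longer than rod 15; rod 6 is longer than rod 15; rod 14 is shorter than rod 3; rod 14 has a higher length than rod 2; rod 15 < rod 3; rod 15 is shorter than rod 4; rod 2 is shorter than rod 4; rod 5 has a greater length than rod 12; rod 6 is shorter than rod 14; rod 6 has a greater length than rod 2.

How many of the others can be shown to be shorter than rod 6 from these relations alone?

4

The elements the relations force below rod 6 are rod 7, rod 15, rod 12, rod 2 — no chain reaches any other.
That is 4.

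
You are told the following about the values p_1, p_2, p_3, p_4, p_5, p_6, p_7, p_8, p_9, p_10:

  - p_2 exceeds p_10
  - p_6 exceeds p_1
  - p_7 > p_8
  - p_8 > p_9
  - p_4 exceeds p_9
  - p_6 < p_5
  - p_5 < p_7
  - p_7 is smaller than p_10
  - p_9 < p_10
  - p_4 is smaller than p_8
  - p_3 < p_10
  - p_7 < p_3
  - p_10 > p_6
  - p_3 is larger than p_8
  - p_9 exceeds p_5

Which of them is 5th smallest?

p_4

The consecutive relations fix a unique order: p_1 < p_6 < p_5 < p_9 < p_4 < p_8 < p_7 < p_3 < p_10 < p_2.
The 5th smallest is p_4.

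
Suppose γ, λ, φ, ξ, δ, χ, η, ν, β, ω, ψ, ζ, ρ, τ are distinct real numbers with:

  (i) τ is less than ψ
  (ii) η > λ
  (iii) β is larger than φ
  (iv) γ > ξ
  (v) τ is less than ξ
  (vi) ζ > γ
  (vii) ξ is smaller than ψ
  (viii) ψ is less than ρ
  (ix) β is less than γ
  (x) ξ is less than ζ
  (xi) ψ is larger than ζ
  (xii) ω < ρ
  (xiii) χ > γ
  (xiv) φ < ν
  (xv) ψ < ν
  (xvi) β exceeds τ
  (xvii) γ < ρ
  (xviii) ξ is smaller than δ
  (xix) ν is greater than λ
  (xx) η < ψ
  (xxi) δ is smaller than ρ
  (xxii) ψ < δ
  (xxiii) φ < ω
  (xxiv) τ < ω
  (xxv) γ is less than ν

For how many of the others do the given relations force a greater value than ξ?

The elements the relations force above ξ are γ, ζ, χ, ψ, δ, ν, ρ — no chain reaches any other.
That is 7.

7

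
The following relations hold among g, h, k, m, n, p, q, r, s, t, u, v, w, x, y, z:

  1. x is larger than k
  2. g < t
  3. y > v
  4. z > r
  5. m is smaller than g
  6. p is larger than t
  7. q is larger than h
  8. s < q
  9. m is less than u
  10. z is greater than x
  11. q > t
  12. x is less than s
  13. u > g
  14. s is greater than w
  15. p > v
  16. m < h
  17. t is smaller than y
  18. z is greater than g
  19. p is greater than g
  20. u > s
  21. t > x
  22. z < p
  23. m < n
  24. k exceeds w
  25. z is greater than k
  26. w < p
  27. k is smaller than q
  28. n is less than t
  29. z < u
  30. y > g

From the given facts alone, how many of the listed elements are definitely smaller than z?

The elements the relations force below z are m, g, w, k, x, r — no chain reaches any other.
That is 6.

6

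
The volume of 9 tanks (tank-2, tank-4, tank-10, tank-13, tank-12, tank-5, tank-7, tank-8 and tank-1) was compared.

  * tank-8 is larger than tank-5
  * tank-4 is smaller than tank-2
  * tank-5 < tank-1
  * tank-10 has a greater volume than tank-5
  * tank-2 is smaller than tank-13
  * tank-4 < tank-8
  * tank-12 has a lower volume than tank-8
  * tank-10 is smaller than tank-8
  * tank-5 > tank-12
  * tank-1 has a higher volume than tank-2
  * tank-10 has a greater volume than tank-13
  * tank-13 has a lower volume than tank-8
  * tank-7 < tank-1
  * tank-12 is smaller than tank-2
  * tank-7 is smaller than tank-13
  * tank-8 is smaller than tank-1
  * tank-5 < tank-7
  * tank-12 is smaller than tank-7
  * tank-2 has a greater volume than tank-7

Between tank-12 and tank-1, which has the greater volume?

The relevant relations are tank-12 < tank-5; tank-5 < tank-7; tank-7 < tank-13; tank-13 < tank-10; tank-10 < tank-8; tank-8 < tank-1.
Together: tank-12 < tank-5 < tank-7 < tank-13 < tank-10 < tank-8 < tank-1.
So tank-12 < tank-1; tank-1 is the larger of the two.

tank-1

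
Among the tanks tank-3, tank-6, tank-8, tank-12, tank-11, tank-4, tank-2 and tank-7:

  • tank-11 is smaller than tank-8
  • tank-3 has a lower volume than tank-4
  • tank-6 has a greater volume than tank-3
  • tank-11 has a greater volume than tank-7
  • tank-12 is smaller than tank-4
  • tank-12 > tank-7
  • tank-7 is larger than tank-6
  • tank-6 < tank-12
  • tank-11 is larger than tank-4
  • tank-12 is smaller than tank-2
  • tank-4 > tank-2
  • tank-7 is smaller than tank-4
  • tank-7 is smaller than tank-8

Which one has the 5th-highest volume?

Chaining the given pairs: tank-3 < tank-6 < tank-7 < tank-12 < tank-2 < tank-4 < tank-11 < tank-8.
The 5th largest is tank-12.

tank-12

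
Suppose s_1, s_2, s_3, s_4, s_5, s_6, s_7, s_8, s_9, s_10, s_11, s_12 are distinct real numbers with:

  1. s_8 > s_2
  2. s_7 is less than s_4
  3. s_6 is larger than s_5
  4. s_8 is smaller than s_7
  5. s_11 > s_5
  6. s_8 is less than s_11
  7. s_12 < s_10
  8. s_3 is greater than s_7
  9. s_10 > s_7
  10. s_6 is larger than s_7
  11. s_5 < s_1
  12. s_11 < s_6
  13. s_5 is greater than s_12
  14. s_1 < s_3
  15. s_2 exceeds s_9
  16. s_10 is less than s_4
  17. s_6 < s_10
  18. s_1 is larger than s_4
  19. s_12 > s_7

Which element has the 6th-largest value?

Piecing the relations together gives one ordering: s_9 < s_2 < s_8 < s_7 < s_12 < s_5 < s_11 < s_6 < s_10 < s_4 < s_1 < s_3.
Counting 6 from the largest end gives s_11.

s_11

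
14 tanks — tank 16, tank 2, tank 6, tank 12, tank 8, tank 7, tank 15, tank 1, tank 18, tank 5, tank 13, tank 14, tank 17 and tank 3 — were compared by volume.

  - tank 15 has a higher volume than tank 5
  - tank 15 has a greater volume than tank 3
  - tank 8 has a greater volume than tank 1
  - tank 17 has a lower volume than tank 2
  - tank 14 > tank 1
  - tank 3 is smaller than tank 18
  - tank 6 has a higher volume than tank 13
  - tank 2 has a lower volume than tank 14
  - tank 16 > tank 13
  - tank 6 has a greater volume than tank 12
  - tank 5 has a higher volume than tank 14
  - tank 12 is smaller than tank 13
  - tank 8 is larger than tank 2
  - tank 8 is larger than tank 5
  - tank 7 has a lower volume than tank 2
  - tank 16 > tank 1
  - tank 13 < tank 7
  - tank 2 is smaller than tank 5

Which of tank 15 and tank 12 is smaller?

tank 12

The relevant relations are tank 12 < tank 13; tank 13 < tank 7; tank 7 < tank 2; tank 2 < tank 5; tank 5 < tank 15.
Chaining these gives tank 12 < tank 13 < tank 7 < tank 2 < tank 5 < tank 15.
So tank 12 < tank 15; tank 12 is the smaller of the two.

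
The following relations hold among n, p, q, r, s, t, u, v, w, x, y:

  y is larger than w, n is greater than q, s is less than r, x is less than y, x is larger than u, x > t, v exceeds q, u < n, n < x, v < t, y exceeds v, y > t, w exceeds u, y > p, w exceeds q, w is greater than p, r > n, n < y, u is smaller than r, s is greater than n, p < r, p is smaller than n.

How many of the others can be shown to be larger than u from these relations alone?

Directly above u: n, w, x, r.
One step further: s, y (6 so far).
Nothing else is reachable above u; 6 in all.

6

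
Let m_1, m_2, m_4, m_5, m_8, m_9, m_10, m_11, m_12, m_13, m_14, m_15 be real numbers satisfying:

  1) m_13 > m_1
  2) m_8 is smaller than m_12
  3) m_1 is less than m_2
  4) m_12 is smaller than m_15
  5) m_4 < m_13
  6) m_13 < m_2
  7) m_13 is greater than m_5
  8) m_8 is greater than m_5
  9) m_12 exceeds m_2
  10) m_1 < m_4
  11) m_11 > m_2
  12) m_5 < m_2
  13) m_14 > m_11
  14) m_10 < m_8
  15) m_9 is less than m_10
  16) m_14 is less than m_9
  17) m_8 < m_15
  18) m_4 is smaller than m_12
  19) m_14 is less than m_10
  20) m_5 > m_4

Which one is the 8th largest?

Chaining the given pairs: m_1 < m_4 < m_5 < m_13 < m_2 < m_11 < m_14 < m_9 < m_10 < m_8 < m_12 < m_15.
Counting 8 from the largest end gives m_2.

m_2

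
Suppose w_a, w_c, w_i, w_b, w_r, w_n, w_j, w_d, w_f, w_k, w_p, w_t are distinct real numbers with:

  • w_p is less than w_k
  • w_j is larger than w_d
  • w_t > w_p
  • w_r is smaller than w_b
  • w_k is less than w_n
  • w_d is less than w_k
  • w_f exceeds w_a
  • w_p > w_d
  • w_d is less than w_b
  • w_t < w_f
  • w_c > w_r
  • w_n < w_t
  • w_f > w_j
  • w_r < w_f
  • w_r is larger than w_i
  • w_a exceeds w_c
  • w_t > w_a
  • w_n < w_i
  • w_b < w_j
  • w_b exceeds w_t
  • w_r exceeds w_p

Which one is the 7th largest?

Chaining the given pairs: w_d < w_p < w_k < w_n < w_i < w_r < w_c < w_a < w_t < w_b < w_j < w_f.
The 7th largest is w_r.

w_r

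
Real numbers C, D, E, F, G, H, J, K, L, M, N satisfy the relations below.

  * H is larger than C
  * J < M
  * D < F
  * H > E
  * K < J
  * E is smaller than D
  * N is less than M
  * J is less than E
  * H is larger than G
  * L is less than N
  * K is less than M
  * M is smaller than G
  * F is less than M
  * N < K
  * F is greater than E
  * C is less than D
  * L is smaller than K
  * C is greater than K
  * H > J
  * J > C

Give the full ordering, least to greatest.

Each adjacent pair is fixed by a given relation: L < N; N < K; K < C; C < J; J < E; E < D; D < F; F < M; M < G; G < H. Chaining them end to end gives the full order.

L < N < K < C < J < E < D < F < M < G < H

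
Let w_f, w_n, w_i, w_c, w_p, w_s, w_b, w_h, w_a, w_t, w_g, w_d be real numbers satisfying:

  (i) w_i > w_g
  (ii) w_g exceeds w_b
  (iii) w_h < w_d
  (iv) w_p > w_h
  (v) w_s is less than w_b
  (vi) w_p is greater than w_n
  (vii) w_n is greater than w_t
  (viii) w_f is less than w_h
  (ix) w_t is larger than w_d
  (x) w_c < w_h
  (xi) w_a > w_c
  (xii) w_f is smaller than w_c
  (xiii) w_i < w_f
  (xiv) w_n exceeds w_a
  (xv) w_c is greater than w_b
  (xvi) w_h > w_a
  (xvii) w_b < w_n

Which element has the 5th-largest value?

w_h

The consecutive relations fix a unique order: w_s < w_b < w_g < w_i < w_f < w_c < w_a < w_h < w_d < w_t < w_n < w_p.
The 5th largest is w_h.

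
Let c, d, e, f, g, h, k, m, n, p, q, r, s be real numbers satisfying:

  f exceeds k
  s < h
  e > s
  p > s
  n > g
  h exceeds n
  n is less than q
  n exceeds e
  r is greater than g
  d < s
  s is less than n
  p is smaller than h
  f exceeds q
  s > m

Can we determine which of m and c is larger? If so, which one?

undetermined

Following every chain through m: above m we get s, e, n, q, f, p, h.
c is not reached, and no chain runs the other way from c to m.
So the given relations leave the order of m and c undetermined.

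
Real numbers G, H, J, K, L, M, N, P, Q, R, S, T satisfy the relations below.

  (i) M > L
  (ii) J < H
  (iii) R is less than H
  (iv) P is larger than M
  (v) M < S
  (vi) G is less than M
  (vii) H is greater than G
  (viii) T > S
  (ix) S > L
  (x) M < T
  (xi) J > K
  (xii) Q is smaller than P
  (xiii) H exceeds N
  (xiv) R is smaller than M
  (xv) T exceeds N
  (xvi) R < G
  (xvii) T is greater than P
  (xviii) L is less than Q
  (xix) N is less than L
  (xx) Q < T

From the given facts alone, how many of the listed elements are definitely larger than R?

Directly above R: G, M, H.
One step further: P, S, T (6 so far).
No other element is forced above R by the given relations, so the count is 6.

6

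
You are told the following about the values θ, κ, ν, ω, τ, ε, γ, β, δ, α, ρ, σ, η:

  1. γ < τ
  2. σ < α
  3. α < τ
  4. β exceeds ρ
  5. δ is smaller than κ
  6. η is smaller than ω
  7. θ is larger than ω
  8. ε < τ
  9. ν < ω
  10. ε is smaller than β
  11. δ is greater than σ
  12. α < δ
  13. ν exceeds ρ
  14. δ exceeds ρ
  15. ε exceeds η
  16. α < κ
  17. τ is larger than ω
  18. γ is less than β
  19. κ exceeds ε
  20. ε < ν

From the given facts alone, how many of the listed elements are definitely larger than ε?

6

The elements the relations force above ε are β, ν, κ, ω, θ, τ — no chain reaches any other.
That is 6.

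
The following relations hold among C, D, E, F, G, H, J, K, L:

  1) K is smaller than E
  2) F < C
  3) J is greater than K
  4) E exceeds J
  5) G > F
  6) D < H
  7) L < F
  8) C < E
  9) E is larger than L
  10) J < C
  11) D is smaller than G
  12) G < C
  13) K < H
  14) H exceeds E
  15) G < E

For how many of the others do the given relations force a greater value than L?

5

Directly above L: F, E.
One step further: G, C, H (5 so far).
Nothing else is reachable above L; 5 in all.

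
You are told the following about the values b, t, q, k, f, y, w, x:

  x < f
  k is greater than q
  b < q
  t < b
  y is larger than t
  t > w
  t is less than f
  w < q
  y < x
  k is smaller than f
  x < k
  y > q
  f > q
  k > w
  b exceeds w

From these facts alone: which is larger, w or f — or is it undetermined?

w < t and t < b give w < b.
With b < q: w < t < b < q.
Then q < y extends the chain to y.
Then y < x extends the chain to x.
With x < k: w < t < b < q < y < x < k.
Then k < f extends the chain to f.
So f is larger.

f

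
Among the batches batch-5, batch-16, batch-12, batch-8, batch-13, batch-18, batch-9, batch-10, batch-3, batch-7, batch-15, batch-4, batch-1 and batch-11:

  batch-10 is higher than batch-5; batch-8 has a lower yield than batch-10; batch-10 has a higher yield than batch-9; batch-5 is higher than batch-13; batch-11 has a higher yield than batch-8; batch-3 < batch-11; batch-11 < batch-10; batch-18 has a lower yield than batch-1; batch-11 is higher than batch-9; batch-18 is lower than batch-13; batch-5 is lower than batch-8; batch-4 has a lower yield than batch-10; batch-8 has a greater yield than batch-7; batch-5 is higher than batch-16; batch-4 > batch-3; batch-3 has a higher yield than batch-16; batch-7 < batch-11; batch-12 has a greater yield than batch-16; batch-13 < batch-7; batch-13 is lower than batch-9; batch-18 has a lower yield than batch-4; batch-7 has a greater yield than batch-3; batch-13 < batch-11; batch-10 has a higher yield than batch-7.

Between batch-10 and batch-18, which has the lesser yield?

batch-18 < batch-13 and batch-13 < batch-5 give batch-18 < batch-5.
Then batch-5 < batch-8 extends the chain to batch-8.
With batch-8 < batch-11: batch-18 < batch-13 < batch-5 < batch-8 < batch-11.
With batch-11 < batch-10: batch-18 < batch-13 < batch-5 < batch-8 < batch-11 < batch-10.
So batch-18 < batch-10; batch-18 is the lower of the two.

batch-18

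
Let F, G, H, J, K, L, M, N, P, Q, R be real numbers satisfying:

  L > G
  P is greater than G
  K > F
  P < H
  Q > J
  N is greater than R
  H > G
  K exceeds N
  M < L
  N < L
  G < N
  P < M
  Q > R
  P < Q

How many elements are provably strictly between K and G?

1

Chaining upward from G reaches: P, M, N, L, H, Q.
Chaining downward from K reaches: R, F, N.
Strictly between G and K are those in both lists: N — 1 element.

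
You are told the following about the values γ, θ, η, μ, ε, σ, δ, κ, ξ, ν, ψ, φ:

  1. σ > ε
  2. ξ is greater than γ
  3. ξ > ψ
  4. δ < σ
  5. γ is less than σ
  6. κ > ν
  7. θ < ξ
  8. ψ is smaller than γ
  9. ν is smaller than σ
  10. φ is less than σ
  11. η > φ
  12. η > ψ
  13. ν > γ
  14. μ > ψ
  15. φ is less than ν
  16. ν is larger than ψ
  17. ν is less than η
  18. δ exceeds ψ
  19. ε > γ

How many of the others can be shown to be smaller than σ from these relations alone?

Directly below σ: φ, γ, ν, ε, δ.
One step further: ψ (6 so far).
Nothing else is reachable below σ; 6 in all.

6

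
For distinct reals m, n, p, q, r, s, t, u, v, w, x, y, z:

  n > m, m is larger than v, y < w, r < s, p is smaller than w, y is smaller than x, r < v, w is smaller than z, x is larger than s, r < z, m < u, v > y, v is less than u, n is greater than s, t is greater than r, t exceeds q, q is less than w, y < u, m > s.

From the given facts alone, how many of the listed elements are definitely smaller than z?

Directly below z: r, w.
One step further: q, y, p (5 so far).
Nothing else is reachable below z; 5 in all.

5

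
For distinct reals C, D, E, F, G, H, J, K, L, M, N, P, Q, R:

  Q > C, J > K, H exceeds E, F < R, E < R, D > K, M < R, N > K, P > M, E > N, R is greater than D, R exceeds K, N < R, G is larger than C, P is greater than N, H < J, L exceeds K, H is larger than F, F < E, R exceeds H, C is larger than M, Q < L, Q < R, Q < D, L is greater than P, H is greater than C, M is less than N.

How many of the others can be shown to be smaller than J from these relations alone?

Directly below J: K, H.
One step further: C, F, E (5 so far).
One step further: M, N (7 so far).
Nothing else is reachable below J; 7 in all.

7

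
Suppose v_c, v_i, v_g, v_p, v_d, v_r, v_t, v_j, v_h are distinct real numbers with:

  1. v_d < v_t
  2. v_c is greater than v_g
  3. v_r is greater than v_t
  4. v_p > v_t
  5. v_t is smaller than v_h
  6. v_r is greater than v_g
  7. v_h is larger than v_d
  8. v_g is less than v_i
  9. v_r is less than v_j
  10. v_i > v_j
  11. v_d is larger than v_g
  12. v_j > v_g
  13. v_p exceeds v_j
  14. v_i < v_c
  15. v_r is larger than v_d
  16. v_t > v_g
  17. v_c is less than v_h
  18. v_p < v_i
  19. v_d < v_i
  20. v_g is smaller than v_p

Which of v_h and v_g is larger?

The relevant relations are v_g < v_d; v_d < v_t; v_t < v_r; v_r < v_j; v_j < v_p; v_p < v_i; v_i < v_c; v_c < v_h.
Chaining these gives v_g < v_d < v_t < v_r < v_j < v_p < v_i < v_c < v_h.
So v_g < v_h; v_h is the larger of the two.

v_h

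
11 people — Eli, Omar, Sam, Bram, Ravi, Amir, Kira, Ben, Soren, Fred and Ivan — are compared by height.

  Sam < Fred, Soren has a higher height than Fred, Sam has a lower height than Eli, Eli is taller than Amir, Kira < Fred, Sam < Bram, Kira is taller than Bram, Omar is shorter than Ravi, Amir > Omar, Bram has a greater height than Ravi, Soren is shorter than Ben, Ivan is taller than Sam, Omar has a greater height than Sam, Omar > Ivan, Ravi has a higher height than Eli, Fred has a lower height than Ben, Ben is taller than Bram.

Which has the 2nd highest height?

Piecing the relations together gives one ordering: Sam < Ivan < Omar < Amir < Eli < Ravi < Bram < Kira < Fred < Soren < Ben.
The 2nd largest is Soren.

Soren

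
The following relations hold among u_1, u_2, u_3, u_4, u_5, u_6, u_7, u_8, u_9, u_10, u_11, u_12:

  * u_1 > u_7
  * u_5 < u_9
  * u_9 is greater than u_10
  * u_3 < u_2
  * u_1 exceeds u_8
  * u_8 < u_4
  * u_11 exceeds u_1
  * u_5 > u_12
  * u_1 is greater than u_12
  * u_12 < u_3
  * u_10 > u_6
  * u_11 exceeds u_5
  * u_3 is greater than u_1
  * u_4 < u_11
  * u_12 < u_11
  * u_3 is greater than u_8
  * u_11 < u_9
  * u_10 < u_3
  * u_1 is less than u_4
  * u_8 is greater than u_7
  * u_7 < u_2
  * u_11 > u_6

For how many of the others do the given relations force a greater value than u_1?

5

Directly above u_1: u_4, u_3, u_11.
One step further: u_9, u_2 (5 so far).
No other element is forced above u_1 by the given relations, so the count is 5.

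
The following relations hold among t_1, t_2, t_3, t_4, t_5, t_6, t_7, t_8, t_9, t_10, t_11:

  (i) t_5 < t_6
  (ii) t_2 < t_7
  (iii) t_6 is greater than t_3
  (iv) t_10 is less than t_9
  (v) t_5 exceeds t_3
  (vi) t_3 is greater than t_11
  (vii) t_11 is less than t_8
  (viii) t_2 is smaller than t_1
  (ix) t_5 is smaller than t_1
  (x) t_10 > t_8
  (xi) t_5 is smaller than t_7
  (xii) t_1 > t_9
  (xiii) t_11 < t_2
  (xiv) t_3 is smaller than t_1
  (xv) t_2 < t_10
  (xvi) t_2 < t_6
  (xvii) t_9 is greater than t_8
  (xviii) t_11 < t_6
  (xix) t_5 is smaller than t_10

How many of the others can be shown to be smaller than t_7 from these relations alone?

4

Directly below t_7: t_2, t_5.
One step further: t_11, t_3 (4 so far).
Nothing else is reachable below t_7; 4 in all.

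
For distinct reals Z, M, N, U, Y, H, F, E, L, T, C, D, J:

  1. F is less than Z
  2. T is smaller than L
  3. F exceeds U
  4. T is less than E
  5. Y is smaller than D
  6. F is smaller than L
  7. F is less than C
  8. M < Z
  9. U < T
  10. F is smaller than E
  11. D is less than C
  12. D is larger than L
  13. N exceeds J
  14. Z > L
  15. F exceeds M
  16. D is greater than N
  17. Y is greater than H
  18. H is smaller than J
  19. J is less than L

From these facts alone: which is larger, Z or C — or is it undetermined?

Following every chain through C: below C we get M, U, T, F, H, J, Y, N, L, D.
Z is not reached, and no chain runs the other way from Z to C.
So the given relations leave the order of C and Z undetermined.

undetermined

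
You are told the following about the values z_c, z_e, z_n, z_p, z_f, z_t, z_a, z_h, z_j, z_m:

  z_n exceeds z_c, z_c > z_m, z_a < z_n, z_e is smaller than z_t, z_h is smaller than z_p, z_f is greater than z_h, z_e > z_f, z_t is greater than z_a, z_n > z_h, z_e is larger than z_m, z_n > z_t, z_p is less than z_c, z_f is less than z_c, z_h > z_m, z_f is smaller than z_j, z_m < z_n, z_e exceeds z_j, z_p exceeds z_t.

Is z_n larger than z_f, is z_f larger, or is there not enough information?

The relevant relations are z_f < z_j; z_j < z_e; z_e < z_t; z_t < z_p; z_p < z_c; z_c < z_n.
Together: z_f < z_j < z_e < z_t < z_p < z_c < z_n.
So z_n is larger.

z_n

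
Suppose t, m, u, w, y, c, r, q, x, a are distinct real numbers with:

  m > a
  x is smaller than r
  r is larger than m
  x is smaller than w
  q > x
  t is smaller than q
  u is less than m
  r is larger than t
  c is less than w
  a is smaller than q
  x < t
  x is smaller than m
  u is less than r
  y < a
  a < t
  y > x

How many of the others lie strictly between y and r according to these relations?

3

Chaining upward from y reaches: a, t, q, m.
Chaining downward from r reaches: u, x, a, t, m.
Strictly between y and r are those in both lists: a, t, m — 3 elements.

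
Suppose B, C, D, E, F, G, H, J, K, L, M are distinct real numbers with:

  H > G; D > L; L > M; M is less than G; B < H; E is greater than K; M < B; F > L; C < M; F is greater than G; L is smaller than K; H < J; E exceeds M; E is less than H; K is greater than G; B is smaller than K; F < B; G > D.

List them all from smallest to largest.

The consecutive links are each given: C < M; M < L; L < D; D < G; G < F; F < B; B < K; K < E; E < H; H < J.

C < M < L < D < G < F < B < K < E < H < J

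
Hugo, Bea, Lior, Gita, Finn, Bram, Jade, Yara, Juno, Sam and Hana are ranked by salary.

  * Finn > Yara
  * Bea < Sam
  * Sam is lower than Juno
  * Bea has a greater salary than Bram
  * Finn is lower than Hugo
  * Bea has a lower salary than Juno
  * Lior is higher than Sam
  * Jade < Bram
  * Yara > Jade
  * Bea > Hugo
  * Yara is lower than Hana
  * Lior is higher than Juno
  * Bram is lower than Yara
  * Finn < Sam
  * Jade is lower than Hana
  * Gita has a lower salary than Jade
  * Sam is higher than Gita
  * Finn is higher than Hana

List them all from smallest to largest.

Each adjacent pair is fixed by a given relation: Gita < Jade; Jade < Bram; Bram < Yara; Yara < Hana; Hana < Finn; Finn < Hugo; Hugo < Bea; Bea < Sam; Sam < Juno; Juno < Lior. Chaining them end to end gives the full order.

Gita < Jade < Bram < Yara < Hana < Finn < Hugo < Bea < Sam < Juno < Lior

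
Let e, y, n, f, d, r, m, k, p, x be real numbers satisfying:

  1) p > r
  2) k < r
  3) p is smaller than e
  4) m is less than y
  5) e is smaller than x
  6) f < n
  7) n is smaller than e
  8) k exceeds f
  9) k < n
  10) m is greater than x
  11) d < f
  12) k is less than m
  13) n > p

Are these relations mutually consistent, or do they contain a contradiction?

consistent

The single ordering d < f < k < r < p < n < e < x < m < y satisfies every listed relation, so no contradiction arises.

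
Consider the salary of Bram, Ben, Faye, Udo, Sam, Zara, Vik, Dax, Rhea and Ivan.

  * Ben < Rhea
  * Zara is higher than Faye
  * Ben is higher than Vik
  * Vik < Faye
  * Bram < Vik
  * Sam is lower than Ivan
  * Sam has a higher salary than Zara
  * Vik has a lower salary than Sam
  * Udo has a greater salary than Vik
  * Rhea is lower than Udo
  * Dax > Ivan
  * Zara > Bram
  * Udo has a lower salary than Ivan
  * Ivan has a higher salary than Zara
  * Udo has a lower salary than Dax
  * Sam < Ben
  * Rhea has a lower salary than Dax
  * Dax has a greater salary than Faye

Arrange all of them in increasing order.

Bram < Vik < Faye < Zara < Sam < Ben < Rhea < Udo < Ivan < Dax

Each adjacent pair is fixed by a given relation: Bram < Vik; Vik < Faye; Faye < Zara; Zara < Sam; Sam < Ben; Ben < Rhea; Rhea < Udo; Udo < Ivan; Ivan < Dax. Chaining them end to end gives the full order.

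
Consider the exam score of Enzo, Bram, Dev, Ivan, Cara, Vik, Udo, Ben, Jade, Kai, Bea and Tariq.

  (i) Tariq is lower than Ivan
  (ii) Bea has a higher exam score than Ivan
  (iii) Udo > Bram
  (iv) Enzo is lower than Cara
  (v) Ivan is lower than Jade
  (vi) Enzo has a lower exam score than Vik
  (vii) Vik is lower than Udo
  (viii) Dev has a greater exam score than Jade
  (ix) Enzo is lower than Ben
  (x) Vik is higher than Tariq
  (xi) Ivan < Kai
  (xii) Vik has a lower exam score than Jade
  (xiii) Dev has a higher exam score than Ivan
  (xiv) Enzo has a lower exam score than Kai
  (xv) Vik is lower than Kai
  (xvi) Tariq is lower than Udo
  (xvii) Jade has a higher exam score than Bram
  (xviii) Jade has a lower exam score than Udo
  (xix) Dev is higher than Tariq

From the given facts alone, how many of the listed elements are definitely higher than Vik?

4

Directly above Vik: Jade, Udo, Kai.
One step further: Dev (4 so far).
Nothing else is reachable above Vik; 4 in all.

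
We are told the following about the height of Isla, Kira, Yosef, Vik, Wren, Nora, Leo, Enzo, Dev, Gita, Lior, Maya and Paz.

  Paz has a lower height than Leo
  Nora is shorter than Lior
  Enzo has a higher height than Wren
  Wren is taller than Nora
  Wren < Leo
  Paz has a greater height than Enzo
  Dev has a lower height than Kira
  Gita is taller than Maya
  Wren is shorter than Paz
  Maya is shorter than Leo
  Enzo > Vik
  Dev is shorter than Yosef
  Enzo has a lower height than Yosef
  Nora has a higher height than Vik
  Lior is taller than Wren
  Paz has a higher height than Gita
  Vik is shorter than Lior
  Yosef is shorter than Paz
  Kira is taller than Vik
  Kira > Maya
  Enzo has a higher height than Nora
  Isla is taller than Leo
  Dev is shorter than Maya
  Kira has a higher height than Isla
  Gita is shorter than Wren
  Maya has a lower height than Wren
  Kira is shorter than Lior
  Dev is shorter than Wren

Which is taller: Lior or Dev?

Lior

Dev < Maya < Gita < Wren < Enzo < Yosef < Paz < Leo < Isla < Kira < Lior, by transitivity through Maya, Gita, Wren, Enzo, Yosef, Paz, Leo, Isla, Kira.
So Dev < Lior; Lior is the taller of the two.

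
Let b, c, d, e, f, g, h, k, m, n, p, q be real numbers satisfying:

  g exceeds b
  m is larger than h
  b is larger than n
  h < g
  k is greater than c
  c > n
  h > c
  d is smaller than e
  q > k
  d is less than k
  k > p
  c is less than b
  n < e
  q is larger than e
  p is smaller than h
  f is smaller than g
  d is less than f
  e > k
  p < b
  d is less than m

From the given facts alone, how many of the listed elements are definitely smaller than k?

4

The elements the relations force below k are p, n, d, c — no chain reaches any other.
That is 4.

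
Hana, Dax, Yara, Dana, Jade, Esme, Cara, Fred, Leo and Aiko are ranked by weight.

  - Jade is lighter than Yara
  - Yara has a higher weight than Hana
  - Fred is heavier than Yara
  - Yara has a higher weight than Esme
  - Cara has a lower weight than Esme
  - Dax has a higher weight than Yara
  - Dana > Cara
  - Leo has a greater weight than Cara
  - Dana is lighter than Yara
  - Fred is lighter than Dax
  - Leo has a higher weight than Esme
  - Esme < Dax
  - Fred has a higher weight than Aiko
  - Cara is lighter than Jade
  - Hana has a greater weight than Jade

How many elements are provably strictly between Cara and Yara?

Chaining upward from Cara reaches: Jade, Hana, Esme, Dana, Leo, Fred, Dax.
Chaining downward from Yara reaches: Jade, Hana, Esme, Dana.
Strictly between Cara and Yara are those in both lists: Jade, Hana, Esme, Dana — 4 elements.

4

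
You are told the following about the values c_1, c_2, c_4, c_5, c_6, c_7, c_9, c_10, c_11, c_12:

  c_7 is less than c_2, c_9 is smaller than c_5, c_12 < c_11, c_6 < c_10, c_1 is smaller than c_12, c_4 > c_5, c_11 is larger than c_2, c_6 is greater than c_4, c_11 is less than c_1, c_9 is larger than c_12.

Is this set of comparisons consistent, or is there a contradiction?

Chaining the given relations yields c_11 < c_1 < c_12, so c_11 < c_12. But one relation states c_12 < c_11. These cannot both hold.

inconsistent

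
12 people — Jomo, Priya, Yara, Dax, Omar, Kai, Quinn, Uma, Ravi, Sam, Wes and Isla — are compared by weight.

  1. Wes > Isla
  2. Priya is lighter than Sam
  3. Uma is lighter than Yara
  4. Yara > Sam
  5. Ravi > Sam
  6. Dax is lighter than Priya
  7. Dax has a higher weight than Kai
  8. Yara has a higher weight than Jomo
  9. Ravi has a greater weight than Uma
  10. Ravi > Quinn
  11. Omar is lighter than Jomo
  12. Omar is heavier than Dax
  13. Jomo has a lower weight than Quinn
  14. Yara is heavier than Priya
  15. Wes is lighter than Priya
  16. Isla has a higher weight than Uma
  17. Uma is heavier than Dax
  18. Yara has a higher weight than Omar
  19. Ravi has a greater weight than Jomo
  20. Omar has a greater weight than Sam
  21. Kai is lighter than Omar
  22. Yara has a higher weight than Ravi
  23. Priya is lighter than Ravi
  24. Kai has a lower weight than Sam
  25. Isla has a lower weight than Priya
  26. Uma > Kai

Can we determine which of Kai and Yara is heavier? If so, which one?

The relevant relations are Kai < Dax; Dax < Uma; Uma < Isla; Isla < Wes; Wes < Priya; Priya < Sam; Sam < Omar; Omar < Jomo; Jomo < Ravi; Ravi < Yara.
Together: Kai < Dax < Uma < Isla < Wes < Priya < Sam < Omar < Jomo < Ravi < Yara.
So Yara is heavier.

Yara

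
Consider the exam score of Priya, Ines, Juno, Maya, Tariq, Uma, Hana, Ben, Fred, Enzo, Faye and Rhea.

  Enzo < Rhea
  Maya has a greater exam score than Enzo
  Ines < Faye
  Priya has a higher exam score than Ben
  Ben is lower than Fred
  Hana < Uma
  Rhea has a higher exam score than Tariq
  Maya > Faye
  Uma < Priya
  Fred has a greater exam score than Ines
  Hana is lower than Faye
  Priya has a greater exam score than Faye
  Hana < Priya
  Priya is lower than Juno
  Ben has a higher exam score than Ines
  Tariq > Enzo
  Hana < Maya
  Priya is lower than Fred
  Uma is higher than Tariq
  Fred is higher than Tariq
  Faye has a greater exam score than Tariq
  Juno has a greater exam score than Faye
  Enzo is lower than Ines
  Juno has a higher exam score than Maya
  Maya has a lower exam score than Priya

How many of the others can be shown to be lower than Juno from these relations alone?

The elements the relations force below Juno are Enzo, Tariq, Hana, Ines, Ben, Faye, Uma, Maya, Priya — no chain reaches any other.
That is 9.

9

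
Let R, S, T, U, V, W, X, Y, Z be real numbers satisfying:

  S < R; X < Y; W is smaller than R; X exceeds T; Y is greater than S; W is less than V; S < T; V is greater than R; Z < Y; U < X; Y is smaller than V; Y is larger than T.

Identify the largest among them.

V

W is not greatest since W < R; Z is not greatest since Z < Y; S is not greatest since S < T; U is not greatest since U < X; T is not greatest since T < X; X is not greatest since X < Y; R is not greatest since R < V; Y is not greatest since Y < V.
Only V has nothing above it, so V is the largest.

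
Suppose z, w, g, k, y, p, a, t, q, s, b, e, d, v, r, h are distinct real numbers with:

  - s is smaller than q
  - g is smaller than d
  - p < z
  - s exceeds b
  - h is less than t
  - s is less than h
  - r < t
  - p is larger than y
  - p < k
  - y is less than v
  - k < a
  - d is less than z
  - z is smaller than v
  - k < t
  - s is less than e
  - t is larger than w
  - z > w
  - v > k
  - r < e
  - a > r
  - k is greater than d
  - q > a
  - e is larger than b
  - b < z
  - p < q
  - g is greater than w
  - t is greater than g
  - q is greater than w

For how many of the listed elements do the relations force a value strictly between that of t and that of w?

3

The relations place w below t. An element lies strictly between them when it is forced above w and also forced below t.
Above w: {g, d, k, a, z, q, v}. Below t: {b, s, y, h, r, p, g, d, k}.
Intersection: {g, d, k} — 3.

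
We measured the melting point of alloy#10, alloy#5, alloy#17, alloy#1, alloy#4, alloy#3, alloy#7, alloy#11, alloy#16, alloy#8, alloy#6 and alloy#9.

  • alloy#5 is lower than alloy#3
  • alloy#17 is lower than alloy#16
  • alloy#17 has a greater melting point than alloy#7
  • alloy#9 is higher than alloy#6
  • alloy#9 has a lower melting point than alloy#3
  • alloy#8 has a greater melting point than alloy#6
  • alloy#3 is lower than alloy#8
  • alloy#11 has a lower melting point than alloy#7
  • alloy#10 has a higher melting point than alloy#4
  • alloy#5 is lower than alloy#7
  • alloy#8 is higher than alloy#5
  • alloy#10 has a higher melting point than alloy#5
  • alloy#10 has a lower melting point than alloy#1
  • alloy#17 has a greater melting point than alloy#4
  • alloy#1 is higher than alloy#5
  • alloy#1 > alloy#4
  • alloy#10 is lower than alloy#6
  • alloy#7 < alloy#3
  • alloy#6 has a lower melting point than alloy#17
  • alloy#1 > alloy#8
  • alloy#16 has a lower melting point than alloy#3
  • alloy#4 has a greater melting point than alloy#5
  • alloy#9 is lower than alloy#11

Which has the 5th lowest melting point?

alloy#9

Chaining the given pairs: alloy#5 < alloy#4 < alloy#10 < alloy#6 < alloy#9 < alloy#11 < alloy#7 < alloy#17 < alloy#16 < alloy#3 < alloy#8 < alloy#1.
The 5th smallest is alloy#9.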